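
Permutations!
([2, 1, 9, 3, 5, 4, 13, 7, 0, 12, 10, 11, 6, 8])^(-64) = (0 8 13 6 12 9 2)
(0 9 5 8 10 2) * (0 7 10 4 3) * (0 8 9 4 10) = [4, 1, 7, 8, 3, 9, 6, 0, 10, 5, 2] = (0 4 3 8 10 2 7)(5 9)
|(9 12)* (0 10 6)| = 6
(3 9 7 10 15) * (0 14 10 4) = (0 14 10 15 3 9 7 4) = [14, 1, 2, 9, 0, 5, 6, 4, 8, 7, 15, 11, 12, 13, 10, 3]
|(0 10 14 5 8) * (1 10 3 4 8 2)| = |(0 3 4 8)(1 10 14 5 2)| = 20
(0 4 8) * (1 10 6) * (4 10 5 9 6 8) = (0 10 8)(1 5 9 6) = [10, 5, 2, 3, 4, 9, 1, 7, 0, 6, 8]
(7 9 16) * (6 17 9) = (6 17 9 16 7) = [0, 1, 2, 3, 4, 5, 17, 6, 8, 16, 10, 11, 12, 13, 14, 15, 7, 9]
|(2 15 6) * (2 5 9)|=5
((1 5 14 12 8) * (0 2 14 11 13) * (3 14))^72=(0 3 12 1 11)(2 14 8 5 13)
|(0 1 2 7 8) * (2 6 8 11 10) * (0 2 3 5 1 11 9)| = 11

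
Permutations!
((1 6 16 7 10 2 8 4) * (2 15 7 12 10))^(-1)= (1 4 8 2 7 15 10 12 16 6)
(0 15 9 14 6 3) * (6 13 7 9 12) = (0 15 12 6 3)(7 9 14 13) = [15, 1, 2, 0, 4, 5, 3, 9, 8, 14, 10, 11, 6, 7, 13, 12]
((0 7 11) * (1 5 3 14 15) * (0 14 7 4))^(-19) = (0 4)(1 3 11 15 5 7 14)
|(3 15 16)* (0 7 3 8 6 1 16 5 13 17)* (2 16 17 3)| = 8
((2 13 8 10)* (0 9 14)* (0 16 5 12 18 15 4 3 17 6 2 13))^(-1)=((0 9 14 16 5 12 18 15 4 3 17 6 2)(8 10 13))^(-1)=(0 2 6 17 3 4 15 18 12 5 16 14 9)(8 13 10)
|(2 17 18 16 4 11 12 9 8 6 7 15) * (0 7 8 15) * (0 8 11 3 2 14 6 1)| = |(0 7 8 1)(2 17 18 16 4 3)(6 11 12 9 15 14)| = 12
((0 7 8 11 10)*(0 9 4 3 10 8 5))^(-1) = (0 5 7)(3 4 9 10)(8 11)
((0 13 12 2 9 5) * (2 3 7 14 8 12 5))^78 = ((0 13 5)(2 9)(3 7 14 8 12))^78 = (3 8 7 12 14)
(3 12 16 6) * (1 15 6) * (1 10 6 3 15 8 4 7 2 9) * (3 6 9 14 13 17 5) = [0, 8, 14, 12, 7, 3, 15, 2, 4, 1, 9, 11, 16, 17, 13, 6, 10, 5] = (1 8 4 7 2 14 13 17 5 3 12 16 10 9)(6 15)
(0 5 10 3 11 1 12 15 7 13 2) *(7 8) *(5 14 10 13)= (0 14 10 3 11 1 12 15 8 7 5 13 2)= [14, 12, 0, 11, 4, 13, 6, 5, 7, 9, 3, 1, 15, 2, 10, 8]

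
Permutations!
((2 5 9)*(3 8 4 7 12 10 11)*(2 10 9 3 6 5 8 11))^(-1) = ((2 8 4 7 12 9 10)(3 11 6 5))^(-1) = (2 10 9 12 7 4 8)(3 5 6 11)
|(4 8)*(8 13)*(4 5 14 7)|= |(4 13 8 5 14 7)|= 6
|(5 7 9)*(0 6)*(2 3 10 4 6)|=6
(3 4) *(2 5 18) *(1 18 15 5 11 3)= (1 18 2 11 3 4)(5 15)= [0, 18, 11, 4, 1, 15, 6, 7, 8, 9, 10, 3, 12, 13, 14, 5, 16, 17, 2]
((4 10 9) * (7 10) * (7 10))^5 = (4 9 10)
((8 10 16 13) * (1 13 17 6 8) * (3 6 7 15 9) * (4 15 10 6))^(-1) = (1 13)(3 9 15 4)(6 8)(7 17 16 10)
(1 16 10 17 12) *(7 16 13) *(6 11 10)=(1 13 7 16 6 11 10 17 12)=[0, 13, 2, 3, 4, 5, 11, 16, 8, 9, 17, 10, 1, 7, 14, 15, 6, 12]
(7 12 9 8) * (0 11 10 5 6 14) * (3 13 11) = (0 3 13 11 10 5 6 14)(7 12 9 8) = [3, 1, 2, 13, 4, 6, 14, 12, 7, 8, 5, 10, 9, 11, 0]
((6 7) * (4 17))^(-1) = ((4 17)(6 7))^(-1) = (4 17)(6 7)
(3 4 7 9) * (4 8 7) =(3 8 7 9) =[0, 1, 2, 8, 4, 5, 6, 9, 7, 3]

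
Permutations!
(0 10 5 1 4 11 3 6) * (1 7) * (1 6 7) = [10, 4, 2, 7, 11, 1, 0, 6, 8, 9, 5, 3] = (0 10 5 1 4 11 3 7 6)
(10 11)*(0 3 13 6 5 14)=(0 3 13 6 5 14)(10 11)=[3, 1, 2, 13, 4, 14, 5, 7, 8, 9, 11, 10, 12, 6, 0]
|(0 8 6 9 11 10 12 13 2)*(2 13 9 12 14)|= |(0 8 6 12 9 11 10 14 2)|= 9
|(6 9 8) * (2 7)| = |(2 7)(6 9 8)| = 6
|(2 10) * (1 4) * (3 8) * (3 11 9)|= |(1 4)(2 10)(3 8 11 9)|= 4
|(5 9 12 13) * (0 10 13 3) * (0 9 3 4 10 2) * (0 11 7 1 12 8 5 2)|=8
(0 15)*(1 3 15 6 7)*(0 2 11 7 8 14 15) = (0 6 8 14 15 2 11 7 1 3) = [6, 3, 11, 0, 4, 5, 8, 1, 14, 9, 10, 7, 12, 13, 15, 2]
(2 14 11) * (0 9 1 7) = (0 9 1 7)(2 14 11) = [9, 7, 14, 3, 4, 5, 6, 0, 8, 1, 10, 2, 12, 13, 11]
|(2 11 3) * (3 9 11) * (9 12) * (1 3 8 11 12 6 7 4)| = 8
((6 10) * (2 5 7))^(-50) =(10)(2 5 7)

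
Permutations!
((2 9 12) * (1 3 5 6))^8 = (2 12 9)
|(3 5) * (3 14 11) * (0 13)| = 4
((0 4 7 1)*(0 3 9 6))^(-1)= ((0 4 7 1 3 9 6))^(-1)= (0 6 9 3 1 7 4)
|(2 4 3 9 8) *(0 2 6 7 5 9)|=|(0 2 4 3)(5 9 8 6 7)|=20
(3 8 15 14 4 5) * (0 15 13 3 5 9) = (0 15 14 4 9)(3 8 13) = [15, 1, 2, 8, 9, 5, 6, 7, 13, 0, 10, 11, 12, 3, 4, 14]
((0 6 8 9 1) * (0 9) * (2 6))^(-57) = (0 8 6 2)(1 9)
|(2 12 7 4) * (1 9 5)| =|(1 9 5)(2 12 7 4)| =12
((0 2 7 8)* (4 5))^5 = (0 2 7 8)(4 5)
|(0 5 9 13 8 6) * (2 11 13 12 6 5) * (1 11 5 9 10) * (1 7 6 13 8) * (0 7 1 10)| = |(0 2 5)(1 11 8 9 12 13 10)(6 7)| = 42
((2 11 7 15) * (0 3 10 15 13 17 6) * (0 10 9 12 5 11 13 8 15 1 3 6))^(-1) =(0 17 13 2 15 8 7 11 5 12 9 3 1 10 6)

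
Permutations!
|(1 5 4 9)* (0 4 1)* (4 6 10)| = 10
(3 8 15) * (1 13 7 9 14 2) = (1 13 7 9 14 2)(3 8 15) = [0, 13, 1, 8, 4, 5, 6, 9, 15, 14, 10, 11, 12, 7, 2, 3]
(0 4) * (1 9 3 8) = (0 4)(1 9 3 8) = [4, 9, 2, 8, 0, 5, 6, 7, 1, 3]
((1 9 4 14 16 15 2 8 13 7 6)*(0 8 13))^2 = (1 4 16 2 7)(6 9 14 15 13)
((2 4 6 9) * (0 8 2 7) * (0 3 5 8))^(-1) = ((2 4 6 9 7 3 5 8))^(-1) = (2 8 5 3 7 9 6 4)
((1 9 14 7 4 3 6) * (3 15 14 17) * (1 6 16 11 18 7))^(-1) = (1 14 15 4 7 18 11 16 3 17 9)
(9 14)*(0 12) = [12, 1, 2, 3, 4, 5, 6, 7, 8, 14, 10, 11, 0, 13, 9] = (0 12)(9 14)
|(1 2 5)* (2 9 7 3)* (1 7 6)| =12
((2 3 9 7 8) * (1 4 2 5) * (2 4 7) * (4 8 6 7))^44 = ((1 4 8 5)(2 3 9)(6 7))^44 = (2 9 3)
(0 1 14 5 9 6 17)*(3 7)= (0 1 14 5 9 6 17)(3 7)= [1, 14, 2, 7, 4, 9, 17, 3, 8, 6, 10, 11, 12, 13, 5, 15, 16, 0]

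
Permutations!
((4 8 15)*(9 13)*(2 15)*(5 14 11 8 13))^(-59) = ((2 15 4 13 9 5 14 11 8))^(-59) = (2 9 8 13 11 4 14 15 5)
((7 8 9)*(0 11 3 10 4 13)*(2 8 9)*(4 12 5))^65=((0 11 3 10 12 5 4 13)(2 8)(7 9))^65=(0 11 3 10 12 5 4 13)(2 8)(7 9)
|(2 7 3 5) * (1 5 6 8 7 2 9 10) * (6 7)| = |(1 5 9 10)(3 7)(6 8)| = 4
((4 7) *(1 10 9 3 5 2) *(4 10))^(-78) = (1 7 9 5)(2 4 10 3)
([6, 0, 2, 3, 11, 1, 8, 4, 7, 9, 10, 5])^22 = [5, 11, 2, 3, 8, 4, 1, 6, 0, 9, 10, 7]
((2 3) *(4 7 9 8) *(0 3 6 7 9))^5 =((0 3 2 6 7)(4 9 8))^5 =(4 8 9)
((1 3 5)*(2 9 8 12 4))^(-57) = (2 12 9 4 8)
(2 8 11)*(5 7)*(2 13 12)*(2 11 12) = (2 8 12 11 13)(5 7) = [0, 1, 8, 3, 4, 7, 6, 5, 12, 9, 10, 13, 11, 2]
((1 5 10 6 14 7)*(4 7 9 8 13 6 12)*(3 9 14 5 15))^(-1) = ((1 15 3 9 8 13 6 5 10 12 4 7))^(-1) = (1 7 4 12 10 5 6 13 8 9 3 15)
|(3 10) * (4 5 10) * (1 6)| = |(1 6)(3 4 5 10)| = 4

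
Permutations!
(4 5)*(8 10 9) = (4 5)(8 10 9) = [0, 1, 2, 3, 5, 4, 6, 7, 10, 8, 9]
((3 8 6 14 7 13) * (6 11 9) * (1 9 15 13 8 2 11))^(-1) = (1 8 7 14 6 9)(2 3 13 15 11)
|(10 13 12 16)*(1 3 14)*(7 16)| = |(1 3 14)(7 16 10 13 12)| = 15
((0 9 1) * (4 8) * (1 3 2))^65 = (9)(4 8)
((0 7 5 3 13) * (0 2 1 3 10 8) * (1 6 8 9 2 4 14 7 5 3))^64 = (0 5 10 9 2 6 8)(3 7 14 4 13)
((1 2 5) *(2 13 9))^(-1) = ((1 13 9 2 5))^(-1) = (1 5 2 9 13)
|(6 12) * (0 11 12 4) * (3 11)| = 6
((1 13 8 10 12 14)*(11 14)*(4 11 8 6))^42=(14)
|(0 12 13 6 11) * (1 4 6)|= |(0 12 13 1 4 6 11)|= 7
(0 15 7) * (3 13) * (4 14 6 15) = (0 4 14 6 15 7)(3 13) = [4, 1, 2, 13, 14, 5, 15, 0, 8, 9, 10, 11, 12, 3, 6, 7]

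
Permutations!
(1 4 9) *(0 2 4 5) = (0 2 4 9 1 5) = [2, 5, 4, 3, 9, 0, 6, 7, 8, 1]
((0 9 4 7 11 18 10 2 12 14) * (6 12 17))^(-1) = (0 14 12 6 17 2 10 18 11 7 4 9)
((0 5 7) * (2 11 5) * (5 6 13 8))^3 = (0 6 5 2 13 7 11 8)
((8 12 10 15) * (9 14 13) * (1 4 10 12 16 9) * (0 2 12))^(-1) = ((0 2 12)(1 4 10 15 8 16 9 14 13))^(-1) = (0 12 2)(1 13 14 9 16 8 15 10 4)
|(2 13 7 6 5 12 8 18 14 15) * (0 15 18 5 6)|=30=|(0 15 2 13 7)(5 12 8)(14 18)|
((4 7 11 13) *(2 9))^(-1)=(2 9)(4 13 11 7)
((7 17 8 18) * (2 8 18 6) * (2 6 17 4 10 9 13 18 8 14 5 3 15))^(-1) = ((2 14 5 3 15)(4 10 9 13 18 7)(8 17))^(-1) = (2 15 3 5 14)(4 7 18 13 9 10)(8 17)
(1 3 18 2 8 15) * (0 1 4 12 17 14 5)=[1, 3, 8, 18, 12, 0, 6, 7, 15, 9, 10, 11, 17, 13, 5, 4, 16, 14, 2]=(0 1 3 18 2 8 15 4 12 17 14 5)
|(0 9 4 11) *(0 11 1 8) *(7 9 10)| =7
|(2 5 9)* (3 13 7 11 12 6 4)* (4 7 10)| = |(2 5 9)(3 13 10 4)(6 7 11 12)| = 12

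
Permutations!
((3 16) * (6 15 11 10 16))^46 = (3 10 15)(6 16 11)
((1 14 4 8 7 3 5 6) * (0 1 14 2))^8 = (0 2 1)(3 5 6 14 4 8 7)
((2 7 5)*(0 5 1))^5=((0 5 2 7 1))^5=(7)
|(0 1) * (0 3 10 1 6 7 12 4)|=|(0 6 7 12 4)(1 3 10)|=15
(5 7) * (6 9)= (5 7)(6 9)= [0, 1, 2, 3, 4, 7, 9, 5, 8, 6]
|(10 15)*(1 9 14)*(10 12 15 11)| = 6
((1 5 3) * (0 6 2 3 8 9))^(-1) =((0 6 2 3 1 5 8 9))^(-1) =(0 9 8 5 1 3 2 6)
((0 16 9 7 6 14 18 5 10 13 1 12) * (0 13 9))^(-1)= (0 16)(1 13 12)(5 18 14 6 7 9 10)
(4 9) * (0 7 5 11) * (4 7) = (0 4 9 7 5 11) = [4, 1, 2, 3, 9, 11, 6, 5, 8, 7, 10, 0]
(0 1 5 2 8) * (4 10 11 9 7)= [1, 5, 8, 3, 10, 2, 6, 4, 0, 7, 11, 9]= (0 1 5 2 8)(4 10 11 9 7)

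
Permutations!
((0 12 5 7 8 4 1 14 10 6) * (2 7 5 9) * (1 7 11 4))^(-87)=(0 14 7 2)(1 4 9 6)(8 11 12 10)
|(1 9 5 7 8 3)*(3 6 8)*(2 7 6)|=|(1 9 5 6 8 2 7 3)|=8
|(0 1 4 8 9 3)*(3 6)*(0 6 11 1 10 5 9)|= |(0 10 5 9 11 1 4 8)(3 6)|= 8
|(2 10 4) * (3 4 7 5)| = 6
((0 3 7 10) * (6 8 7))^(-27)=(0 8)(3 7)(6 10)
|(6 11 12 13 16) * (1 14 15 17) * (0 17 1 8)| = 15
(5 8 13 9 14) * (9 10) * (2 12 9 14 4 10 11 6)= (2 12 9 4 10 14 5 8 13 11 6)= [0, 1, 12, 3, 10, 8, 2, 7, 13, 4, 14, 6, 9, 11, 5]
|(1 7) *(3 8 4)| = |(1 7)(3 8 4)| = 6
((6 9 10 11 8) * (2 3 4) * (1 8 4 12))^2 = ((1 8 6 9 10 11 4 2 3 12))^2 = (1 6 10 4 3)(2 12 8 9 11)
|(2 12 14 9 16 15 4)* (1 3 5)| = |(1 3 5)(2 12 14 9 16 15 4)| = 21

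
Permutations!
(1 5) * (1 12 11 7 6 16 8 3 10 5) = (3 10 5 12 11 7 6 16 8) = [0, 1, 2, 10, 4, 12, 16, 6, 3, 9, 5, 7, 11, 13, 14, 15, 8]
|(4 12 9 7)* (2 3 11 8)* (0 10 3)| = 12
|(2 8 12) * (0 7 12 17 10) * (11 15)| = |(0 7 12 2 8 17 10)(11 15)| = 14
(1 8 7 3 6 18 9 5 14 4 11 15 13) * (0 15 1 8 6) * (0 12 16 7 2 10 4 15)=(1 6 18 9 5 14 15 13 8 2 10 4 11)(3 12 16 7)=[0, 6, 10, 12, 11, 14, 18, 3, 2, 5, 4, 1, 16, 8, 15, 13, 7, 17, 9]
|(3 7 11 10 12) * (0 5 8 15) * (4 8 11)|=10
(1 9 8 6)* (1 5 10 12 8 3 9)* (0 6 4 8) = (0 6 5 10 12)(3 9)(4 8) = [6, 1, 2, 9, 8, 10, 5, 7, 4, 3, 12, 11, 0]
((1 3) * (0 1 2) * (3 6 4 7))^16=(0 6 7 2 1 4 3)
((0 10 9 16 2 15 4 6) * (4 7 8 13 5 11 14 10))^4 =((0 4 6)(2 15 7 8 13 5 11 14 10 9 16))^4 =(0 4 6)(2 13 10 15 5 9 7 11 16 8 14)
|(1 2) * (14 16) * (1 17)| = |(1 2 17)(14 16)| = 6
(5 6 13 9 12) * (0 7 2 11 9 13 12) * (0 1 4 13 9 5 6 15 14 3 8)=(0 7 2 11 5 15 14 3 8)(1 4 13 9)(6 12)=[7, 4, 11, 8, 13, 15, 12, 2, 0, 1, 10, 5, 6, 9, 3, 14]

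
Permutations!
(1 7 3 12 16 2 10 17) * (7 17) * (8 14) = (1 17)(2 10 7 3 12 16)(8 14) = [0, 17, 10, 12, 4, 5, 6, 3, 14, 9, 7, 11, 16, 13, 8, 15, 2, 1]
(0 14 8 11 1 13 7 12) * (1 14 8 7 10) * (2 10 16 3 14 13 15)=(0 8 11 13 16 3 14 7 12)(1 15 2 10)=[8, 15, 10, 14, 4, 5, 6, 12, 11, 9, 1, 13, 0, 16, 7, 2, 3]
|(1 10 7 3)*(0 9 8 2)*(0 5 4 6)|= |(0 9 8 2 5 4 6)(1 10 7 3)|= 28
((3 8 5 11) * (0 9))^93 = ((0 9)(3 8 5 11))^93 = (0 9)(3 8 5 11)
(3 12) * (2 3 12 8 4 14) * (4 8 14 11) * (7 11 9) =[0, 1, 3, 14, 9, 5, 6, 11, 8, 7, 10, 4, 12, 13, 2] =(2 3 14)(4 9 7 11)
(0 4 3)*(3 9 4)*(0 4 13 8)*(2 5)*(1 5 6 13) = (0 3 4 9 1 5 2 6 13 8) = [3, 5, 6, 4, 9, 2, 13, 7, 0, 1, 10, 11, 12, 8]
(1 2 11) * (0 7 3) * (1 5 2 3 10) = [7, 3, 11, 0, 4, 2, 6, 10, 8, 9, 1, 5] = (0 7 10 1 3)(2 11 5)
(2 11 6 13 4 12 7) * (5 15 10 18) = [0, 1, 11, 3, 12, 15, 13, 2, 8, 9, 18, 6, 7, 4, 14, 10, 16, 17, 5] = (2 11 6 13 4 12 7)(5 15 10 18)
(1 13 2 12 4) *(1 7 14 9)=[0, 13, 12, 3, 7, 5, 6, 14, 8, 1, 10, 11, 4, 2, 9]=(1 13 2 12 4 7 14 9)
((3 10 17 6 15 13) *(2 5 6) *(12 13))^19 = (2 5 6 15 12 13 3 10 17)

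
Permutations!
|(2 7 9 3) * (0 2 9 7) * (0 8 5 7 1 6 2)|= 6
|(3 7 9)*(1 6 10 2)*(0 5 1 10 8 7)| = 8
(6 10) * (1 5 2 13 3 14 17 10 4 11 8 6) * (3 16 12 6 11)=(1 5 2 13 16 12 6 4 3 14 17 10)(8 11)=[0, 5, 13, 14, 3, 2, 4, 7, 11, 9, 1, 8, 6, 16, 17, 15, 12, 10]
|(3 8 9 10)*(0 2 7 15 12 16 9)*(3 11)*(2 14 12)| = |(0 14 12 16 9 10 11 3 8)(2 7 15)| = 9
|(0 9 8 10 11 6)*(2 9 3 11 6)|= 8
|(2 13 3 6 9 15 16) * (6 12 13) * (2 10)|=6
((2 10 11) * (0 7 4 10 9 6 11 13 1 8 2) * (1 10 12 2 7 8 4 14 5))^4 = (0 5 2)(1 9 8)(4 6 7)(11 14 12)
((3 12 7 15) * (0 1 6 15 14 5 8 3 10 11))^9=(0 15)(1 10)(3 14)(5 12)(6 11)(7 8)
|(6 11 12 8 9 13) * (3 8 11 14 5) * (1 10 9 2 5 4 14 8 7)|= 10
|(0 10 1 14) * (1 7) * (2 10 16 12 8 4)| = 10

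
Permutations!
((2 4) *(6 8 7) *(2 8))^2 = (2 8 6 4 7)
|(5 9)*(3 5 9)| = 2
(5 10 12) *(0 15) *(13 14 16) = (0 15)(5 10 12)(13 14 16) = [15, 1, 2, 3, 4, 10, 6, 7, 8, 9, 12, 11, 5, 14, 16, 0, 13]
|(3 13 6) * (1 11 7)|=3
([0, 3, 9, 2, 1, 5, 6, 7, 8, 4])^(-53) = [0, 2, 4, 9, 3, 5, 6, 7, 8, 1]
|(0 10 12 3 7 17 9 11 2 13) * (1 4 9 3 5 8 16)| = |(0 10 12 5 8 16 1 4 9 11 2 13)(3 7 17)| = 12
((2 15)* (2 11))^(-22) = ((2 15 11))^(-22) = (2 11 15)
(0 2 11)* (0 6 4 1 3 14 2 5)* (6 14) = (0 5)(1 3 6 4)(2 11 14) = [5, 3, 11, 6, 1, 0, 4, 7, 8, 9, 10, 14, 12, 13, 2]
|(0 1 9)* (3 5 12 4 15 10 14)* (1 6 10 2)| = 12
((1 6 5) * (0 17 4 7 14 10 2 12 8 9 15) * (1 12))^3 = (0 7 2 5 9 17 14 1 12 15 4 10 6 8)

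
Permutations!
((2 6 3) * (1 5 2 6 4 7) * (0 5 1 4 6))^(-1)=((0 5 2 6 3)(4 7))^(-1)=(0 3 6 2 5)(4 7)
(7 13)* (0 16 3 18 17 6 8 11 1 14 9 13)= (0 16 3 18 17 6 8 11 1 14 9 13 7)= [16, 14, 2, 18, 4, 5, 8, 0, 11, 13, 10, 1, 12, 7, 9, 15, 3, 6, 17]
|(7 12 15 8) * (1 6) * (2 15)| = 10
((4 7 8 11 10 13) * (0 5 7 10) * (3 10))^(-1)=(0 11 8 7 5)(3 4 13 10)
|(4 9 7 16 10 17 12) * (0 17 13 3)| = |(0 17 12 4 9 7 16 10 13 3)| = 10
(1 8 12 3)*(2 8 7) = (1 7 2 8 12 3) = [0, 7, 8, 1, 4, 5, 6, 2, 12, 9, 10, 11, 3]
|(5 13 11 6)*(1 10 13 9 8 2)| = 9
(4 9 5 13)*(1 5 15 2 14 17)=[0, 5, 14, 3, 9, 13, 6, 7, 8, 15, 10, 11, 12, 4, 17, 2, 16, 1]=(1 5 13 4 9 15 2 14 17)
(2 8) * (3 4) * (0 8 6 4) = [8, 1, 6, 0, 3, 5, 4, 7, 2] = (0 8 2 6 4 3)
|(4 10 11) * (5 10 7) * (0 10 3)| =|(0 10 11 4 7 5 3)| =7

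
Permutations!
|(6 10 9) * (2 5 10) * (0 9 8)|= 7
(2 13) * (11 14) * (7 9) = [0, 1, 13, 3, 4, 5, 6, 9, 8, 7, 10, 14, 12, 2, 11] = (2 13)(7 9)(11 14)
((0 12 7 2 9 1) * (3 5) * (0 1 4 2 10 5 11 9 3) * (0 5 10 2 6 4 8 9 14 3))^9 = ((0 12 7 2)(3 11 14)(4 6)(8 9))^9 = (14)(0 12 7 2)(4 6)(8 9)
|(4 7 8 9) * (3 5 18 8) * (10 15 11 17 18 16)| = 12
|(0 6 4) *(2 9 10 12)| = |(0 6 4)(2 9 10 12)| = 12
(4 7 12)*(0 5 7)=[5, 1, 2, 3, 0, 7, 6, 12, 8, 9, 10, 11, 4]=(0 5 7 12 4)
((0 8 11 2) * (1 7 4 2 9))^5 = (0 7 11 2 1 8 4 9)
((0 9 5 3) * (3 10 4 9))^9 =(0 3)(4 9 5 10) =((0 3)(4 9 5 10))^9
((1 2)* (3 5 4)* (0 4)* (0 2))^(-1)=(0 1 2 5 3 4)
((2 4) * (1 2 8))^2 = ((1 2 4 8))^2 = (1 4)(2 8)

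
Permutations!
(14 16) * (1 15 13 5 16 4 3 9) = (1 15 13 5 16 14 4 3 9) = [0, 15, 2, 9, 3, 16, 6, 7, 8, 1, 10, 11, 12, 5, 4, 13, 14]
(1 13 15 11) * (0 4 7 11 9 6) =(0 4 7 11 1 13 15 9 6) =[4, 13, 2, 3, 7, 5, 0, 11, 8, 6, 10, 1, 12, 15, 14, 9]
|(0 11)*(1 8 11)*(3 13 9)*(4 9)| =4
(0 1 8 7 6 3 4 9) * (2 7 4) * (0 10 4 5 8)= (0 1)(2 7 6 3)(4 9 10)(5 8)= [1, 0, 7, 2, 9, 8, 3, 6, 5, 10, 4]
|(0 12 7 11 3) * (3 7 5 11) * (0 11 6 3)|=7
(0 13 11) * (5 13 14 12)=(0 14 12 5 13 11)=[14, 1, 2, 3, 4, 13, 6, 7, 8, 9, 10, 0, 5, 11, 12]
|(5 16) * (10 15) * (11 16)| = 6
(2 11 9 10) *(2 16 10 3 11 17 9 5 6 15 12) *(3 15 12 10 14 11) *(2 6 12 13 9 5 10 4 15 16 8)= (2 17 5 12 6 13 9 16 14 11 10 8)(4 15)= [0, 1, 17, 3, 15, 12, 13, 7, 2, 16, 8, 10, 6, 9, 11, 4, 14, 5]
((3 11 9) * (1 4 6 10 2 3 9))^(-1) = ((1 4 6 10 2 3 11))^(-1) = (1 11 3 2 10 6 4)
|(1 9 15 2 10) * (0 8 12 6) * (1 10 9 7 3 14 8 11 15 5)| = 13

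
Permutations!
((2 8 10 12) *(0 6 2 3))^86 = ((0 6 2 8 10 12 3))^86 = (0 2 10 3 6 8 12)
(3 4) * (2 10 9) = [0, 1, 10, 4, 3, 5, 6, 7, 8, 2, 9] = (2 10 9)(3 4)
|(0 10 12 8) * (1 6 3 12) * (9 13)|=|(0 10 1 6 3 12 8)(9 13)|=14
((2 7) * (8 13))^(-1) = (2 7)(8 13)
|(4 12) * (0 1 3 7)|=4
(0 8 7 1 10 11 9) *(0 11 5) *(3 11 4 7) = (0 8 3 11 9 4 7 1 10 5) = [8, 10, 2, 11, 7, 0, 6, 1, 3, 4, 5, 9]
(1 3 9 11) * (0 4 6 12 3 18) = [4, 18, 2, 9, 6, 5, 12, 7, 8, 11, 10, 1, 3, 13, 14, 15, 16, 17, 0] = (0 4 6 12 3 9 11 1 18)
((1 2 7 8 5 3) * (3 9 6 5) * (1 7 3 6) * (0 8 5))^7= ((0 8 6)(1 2 3 7 5 9))^7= (0 8 6)(1 2 3 7 5 9)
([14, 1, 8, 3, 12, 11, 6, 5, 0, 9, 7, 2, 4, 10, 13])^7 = [2, 1, 5, 3, 12, 10, 6, 13, 11, 9, 14, 7, 4, 0, 8]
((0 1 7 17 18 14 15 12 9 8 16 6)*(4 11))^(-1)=((0 1 7 17 18 14 15 12 9 8 16 6)(4 11))^(-1)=(0 6 16 8 9 12 15 14 18 17 7 1)(4 11)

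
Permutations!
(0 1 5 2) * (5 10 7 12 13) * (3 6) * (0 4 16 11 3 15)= (0 1 10 7 12 13 5 2 4 16 11 3 6 15)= [1, 10, 4, 6, 16, 2, 15, 12, 8, 9, 7, 3, 13, 5, 14, 0, 11]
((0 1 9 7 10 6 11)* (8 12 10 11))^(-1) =(0 11 7 9 1)(6 10 12 8)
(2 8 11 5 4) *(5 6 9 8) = (2 5 4)(6 9 8 11) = [0, 1, 5, 3, 2, 4, 9, 7, 11, 8, 10, 6]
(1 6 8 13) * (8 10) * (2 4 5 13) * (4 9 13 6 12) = [0, 12, 9, 3, 5, 6, 10, 7, 2, 13, 8, 11, 4, 1] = (1 12 4 5 6 10 8 2 9 13)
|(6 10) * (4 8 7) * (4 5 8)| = 6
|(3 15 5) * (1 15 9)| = 5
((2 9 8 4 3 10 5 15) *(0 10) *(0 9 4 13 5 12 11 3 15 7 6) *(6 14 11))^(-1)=((0 10 12 6)(2 4 15)(3 9 8 13 5 7 14 11))^(-1)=(0 6 12 10)(2 15 4)(3 11 14 7 5 13 8 9)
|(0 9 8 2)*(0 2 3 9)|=|(3 9 8)|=3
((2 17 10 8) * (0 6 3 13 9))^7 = ((0 6 3 13 9)(2 17 10 8))^7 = (0 3 9 6 13)(2 8 10 17)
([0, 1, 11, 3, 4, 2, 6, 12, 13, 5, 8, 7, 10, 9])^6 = (2 13 12)(5 8 7)(9 10 11)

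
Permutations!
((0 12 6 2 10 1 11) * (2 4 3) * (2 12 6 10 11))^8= (0 11 2 1 10 12 3 4 6)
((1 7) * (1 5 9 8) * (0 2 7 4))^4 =(0 9)(1 7)(2 8)(4 5)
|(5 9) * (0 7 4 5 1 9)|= 4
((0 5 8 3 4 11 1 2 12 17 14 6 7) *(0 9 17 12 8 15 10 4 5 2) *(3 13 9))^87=(0 6 11 17 10 13 5 2 7 1 14 4 9 15 8 3)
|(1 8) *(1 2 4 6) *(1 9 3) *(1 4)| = 12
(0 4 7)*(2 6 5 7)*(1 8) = [4, 8, 6, 3, 2, 7, 5, 0, 1] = (0 4 2 6 5 7)(1 8)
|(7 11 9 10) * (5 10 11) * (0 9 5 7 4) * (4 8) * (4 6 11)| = 15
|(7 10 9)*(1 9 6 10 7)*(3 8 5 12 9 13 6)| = |(1 13 6 10 3 8 5 12 9)| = 9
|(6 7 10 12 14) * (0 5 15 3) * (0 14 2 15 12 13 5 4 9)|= 30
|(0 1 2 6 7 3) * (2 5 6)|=|(0 1 5 6 7 3)|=6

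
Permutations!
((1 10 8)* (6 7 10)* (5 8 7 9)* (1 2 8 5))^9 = ((1 6 9)(2 8)(7 10))^9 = (2 8)(7 10)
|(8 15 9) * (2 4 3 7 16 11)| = |(2 4 3 7 16 11)(8 15 9)| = 6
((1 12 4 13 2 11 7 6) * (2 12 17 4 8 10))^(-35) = ((1 17 4 13 12 8 10 2 11 7 6))^(-35) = (1 7 2 8 13 17 6 11 10 12 4)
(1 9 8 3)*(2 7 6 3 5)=(1 9 8 5 2 7 6 3)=[0, 9, 7, 1, 4, 2, 3, 6, 5, 8]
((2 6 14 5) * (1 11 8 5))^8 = (1 11 8 5 2 6 14)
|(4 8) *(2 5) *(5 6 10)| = 4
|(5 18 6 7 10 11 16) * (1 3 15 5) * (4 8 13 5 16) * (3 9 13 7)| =45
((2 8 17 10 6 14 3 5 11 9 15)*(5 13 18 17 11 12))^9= ((2 8 11 9 15)(3 13 18 17 10 6 14)(5 12))^9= (2 15 9 11 8)(3 18 10 14 13 17 6)(5 12)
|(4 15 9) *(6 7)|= 6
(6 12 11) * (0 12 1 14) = (0 12 11 6 1 14) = [12, 14, 2, 3, 4, 5, 1, 7, 8, 9, 10, 6, 11, 13, 0]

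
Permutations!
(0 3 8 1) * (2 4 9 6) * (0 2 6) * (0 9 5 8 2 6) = (9)(0 3 2 4 5 8 1 6) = [3, 6, 4, 2, 5, 8, 0, 7, 1, 9]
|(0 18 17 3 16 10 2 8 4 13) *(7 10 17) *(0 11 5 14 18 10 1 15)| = 39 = |(0 10 2 8 4 13 11 5 14 18 7 1 15)(3 16 17)|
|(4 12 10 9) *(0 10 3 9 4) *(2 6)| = |(0 10 4 12 3 9)(2 6)| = 6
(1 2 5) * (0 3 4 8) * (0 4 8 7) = (0 3 8 4 7)(1 2 5) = [3, 2, 5, 8, 7, 1, 6, 0, 4]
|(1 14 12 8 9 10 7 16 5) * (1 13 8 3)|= |(1 14 12 3)(5 13 8 9 10 7 16)|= 28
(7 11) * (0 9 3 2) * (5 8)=[9, 1, 0, 2, 4, 8, 6, 11, 5, 3, 10, 7]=(0 9 3 2)(5 8)(7 11)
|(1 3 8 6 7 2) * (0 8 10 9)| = 9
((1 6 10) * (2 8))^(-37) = ((1 6 10)(2 8))^(-37) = (1 10 6)(2 8)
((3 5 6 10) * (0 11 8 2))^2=((0 11 8 2)(3 5 6 10))^2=(0 8)(2 11)(3 6)(5 10)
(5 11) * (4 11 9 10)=(4 11 5 9 10)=[0, 1, 2, 3, 11, 9, 6, 7, 8, 10, 4, 5]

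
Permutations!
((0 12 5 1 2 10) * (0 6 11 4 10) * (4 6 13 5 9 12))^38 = (0 13 2 10 1 4 5)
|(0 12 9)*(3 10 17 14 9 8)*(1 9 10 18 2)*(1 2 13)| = |(0 12 8 3 18 13 1 9)(10 17 14)| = 24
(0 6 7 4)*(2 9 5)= (0 6 7 4)(2 9 5)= [6, 1, 9, 3, 0, 2, 7, 4, 8, 5]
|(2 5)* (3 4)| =|(2 5)(3 4)| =2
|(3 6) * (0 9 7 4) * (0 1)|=10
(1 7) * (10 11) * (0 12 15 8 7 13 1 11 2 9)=[12, 13, 9, 3, 4, 5, 6, 11, 7, 0, 2, 10, 15, 1, 14, 8]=(0 12 15 8 7 11 10 2 9)(1 13)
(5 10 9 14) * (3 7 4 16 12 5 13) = (3 7 4 16 12 5 10 9 14 13) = [0, 1, 2, 7, 16, 10, 6, 4, 8, 14, 9, 11, 5, 3, 13, 15, 12]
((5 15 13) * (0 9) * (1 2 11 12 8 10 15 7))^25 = (0 9)(1 10)(2 15)(5 12)(7 8)(11 13)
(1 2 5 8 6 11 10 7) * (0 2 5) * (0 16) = (0 2 16)(1 5 8 6 11 10 7) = [2, 5, 16, 3, 4, 8, 11, 1, 6, 9, 7, 10, 12, 13, 14, 15, 0]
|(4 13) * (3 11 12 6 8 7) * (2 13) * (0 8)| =21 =|(0 8 7 3 11 12 6)(2 13 4)|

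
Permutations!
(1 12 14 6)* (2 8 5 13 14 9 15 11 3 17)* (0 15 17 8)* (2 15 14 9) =(0 14 6 1 12 2)(3 8 5 13 9 17 15 11) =[14, 12, 0, 8, 4, 13, 1, 7, 5, 17, 10, 3, 2, 9, 6, 11, 16, 15]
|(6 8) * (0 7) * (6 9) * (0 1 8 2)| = |(0 7 1 8 9 6 2)| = 7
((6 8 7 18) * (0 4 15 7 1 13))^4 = ((0 4 15 7 18 6 8 1 13))^4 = (0 18 13 7 1 15 8 4 6)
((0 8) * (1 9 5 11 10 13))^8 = (1 5 10)(9 11 13)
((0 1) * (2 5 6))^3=(6)(0 1)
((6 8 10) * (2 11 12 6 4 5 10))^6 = (2 11 12 6 8) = ((2 11 12 6 8)(4 5 10))^6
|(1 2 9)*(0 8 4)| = 3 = |(0 8 4)(1 2 9)|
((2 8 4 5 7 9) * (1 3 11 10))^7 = (1 10 11 3)(2 8 4 5 7 9)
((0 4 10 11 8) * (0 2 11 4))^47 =((2 11 8)(4 10))^47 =(2 8 11)(4 10)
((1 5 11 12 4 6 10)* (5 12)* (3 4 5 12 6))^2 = ((1 6 10)(3 4)(5 11 12))^2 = (1 10 6)(5 12 11)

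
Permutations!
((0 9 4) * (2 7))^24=(9)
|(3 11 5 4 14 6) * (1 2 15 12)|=12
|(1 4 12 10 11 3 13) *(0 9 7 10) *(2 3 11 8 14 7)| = 8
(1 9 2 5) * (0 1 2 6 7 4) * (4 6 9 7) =(9)(0 1 7 6 4)(2 5) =[1, 7, 5, 3, 0, 2, 4, 6, 8, 9]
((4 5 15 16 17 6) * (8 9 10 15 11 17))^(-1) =((4 5 11 17 6)(8 9 10 15 16))^(-1) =(4 6 17 11 5)(8 16 15 10 9)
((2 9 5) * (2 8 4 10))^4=(2 4 5)(8 9 10)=((2 9 5 8 4 10))^4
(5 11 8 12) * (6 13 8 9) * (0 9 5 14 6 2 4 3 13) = (0 9 2 4 3 13 8 12 14 6)(5 11) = [9, 1, 4, 13, 3, 11, 0, 7, 12, 2, 10, 5, 14, 8, 6]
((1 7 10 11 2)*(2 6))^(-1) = ((1 7 10 11 6 2))^(-1) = (1 2 6 11 10 7)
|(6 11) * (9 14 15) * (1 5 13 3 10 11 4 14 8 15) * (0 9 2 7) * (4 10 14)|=30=|(0 9 8 15 2 7)(1 5 13 3 14)(6 10 11)|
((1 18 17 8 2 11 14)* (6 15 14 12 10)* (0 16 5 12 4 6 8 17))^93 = ((0 16 5 12 10 8 2 11 4 6 15 14 1 18))^93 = (0 6 10 18 4 12 1 11 5 14 2 16 15 8)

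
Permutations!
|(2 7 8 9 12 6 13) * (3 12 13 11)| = 20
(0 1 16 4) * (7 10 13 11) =(0 1 16 4)(7 10 13 11) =[1, 16, 2, 3, 0, 5, 6, 10, 8, 9, 13, 7, 12, 11, 14, 15, 4]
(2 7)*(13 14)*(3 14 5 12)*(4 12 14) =(2 7)(3 4 12)(5 14 13) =[0, 1, 7, 4, 12, 14, 6, 2, 8, 9, 10, 11, 3, 5, 13]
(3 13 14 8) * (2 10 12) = [0, 1, 10, 13, 4, 5, 6, 7, 3, 9, 12, 11, 2, 14, 8] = (2 10 12)(3 13 14 8)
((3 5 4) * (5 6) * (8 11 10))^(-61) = ((3 6 5 4)(8 11 10))^(-61) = (3 4 5 6)(8 10 11)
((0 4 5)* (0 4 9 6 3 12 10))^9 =((0 9 6 3 12 10)(4 5))^9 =(0 3)(4 5)(6 10)(9 12)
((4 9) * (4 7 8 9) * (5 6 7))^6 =(5 6 7 8 9)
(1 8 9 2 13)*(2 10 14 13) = (1 8 9 10 14 13) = [0, 8, 2, 3, 4, 5, 6, 7, 9, 10, 14, 11, 12, 1, 13]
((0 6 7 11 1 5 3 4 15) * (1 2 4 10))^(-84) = (15)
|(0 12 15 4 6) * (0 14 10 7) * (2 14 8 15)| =12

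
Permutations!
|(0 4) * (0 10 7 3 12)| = 6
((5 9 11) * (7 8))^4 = (5 9 11)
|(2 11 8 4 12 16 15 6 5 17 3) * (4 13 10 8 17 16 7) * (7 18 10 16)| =|(2 11 17 3)(4 12 18 10 8 13 16 15 6 5 7)| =44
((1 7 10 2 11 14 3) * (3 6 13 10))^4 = ((1 7 3)(2 11 14 6 13 10))^4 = (1 7 3)(2 13 14)(6 11 10)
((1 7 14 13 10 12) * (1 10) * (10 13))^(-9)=(1 10)(7 12)(13 14)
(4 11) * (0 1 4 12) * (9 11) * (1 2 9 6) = (0 2 9 11 12)(1 4 6) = [2, 4, 9, 3, 6, 5, 1, 7, 8, 11, 10, 12, 0]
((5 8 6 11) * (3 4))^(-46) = (5 6)(8 11)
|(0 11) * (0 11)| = |(11)| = 1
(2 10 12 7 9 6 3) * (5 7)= (2 10 12 5 7 9 6 3)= [0, 1, 10, 2, 4, 7, 3, 9, 8, 6, 12, 11, 5]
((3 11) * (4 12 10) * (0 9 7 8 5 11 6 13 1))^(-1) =(0 1 13 6 3 11 5 8 7 9)(4 10 12)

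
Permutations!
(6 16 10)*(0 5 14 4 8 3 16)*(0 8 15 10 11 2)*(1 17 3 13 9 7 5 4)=(0 4 15 10 6 8 13 9 7 5 14 1 17 3 16 11 2)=[4, 17, 0, 16, 15, 14, 8, 5, 13, 7, 6, 2, 12, 9, 1, 10, 11, 3]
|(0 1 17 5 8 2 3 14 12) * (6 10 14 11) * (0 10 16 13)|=33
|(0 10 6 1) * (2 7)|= 4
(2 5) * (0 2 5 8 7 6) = (0 2 8 7 6) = [2, 1, 8, 3, 4, 5, 0, 6, 7]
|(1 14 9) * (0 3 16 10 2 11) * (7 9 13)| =|(0 3 16 10 2 11)(1 14 13 7 9)| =30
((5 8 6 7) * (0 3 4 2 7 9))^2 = (0 4 7 8 9 3 2 5 6)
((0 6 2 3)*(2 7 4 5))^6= ((0 6 7 4 5 2 3))^6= (0 3 2 5 4 7 6)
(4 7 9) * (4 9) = (9)(4 7) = [0, 1, 2, 3, 7, 5, 6, 4, 8, 9]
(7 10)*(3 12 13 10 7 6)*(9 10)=(3 12 13 9 10 6)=[0, 1, 2, 12, 4, 5, 3, 7, 8, 10, 6, 11, 13, 9]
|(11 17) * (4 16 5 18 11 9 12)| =8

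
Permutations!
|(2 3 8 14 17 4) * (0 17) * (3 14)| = |(0 17 4 2 14)(3 8)| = 10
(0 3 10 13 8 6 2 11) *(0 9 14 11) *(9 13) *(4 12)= (0 3 10 9 14 11 13 8 6 2)(4 12)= [3, 1, 0, 10, 12, 5, 2, 7, 6, 14, 9, 13, 4, 8, 11]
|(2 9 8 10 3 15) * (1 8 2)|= |(1 8 10 3 15)(2 9)|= 10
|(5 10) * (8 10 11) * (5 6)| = 5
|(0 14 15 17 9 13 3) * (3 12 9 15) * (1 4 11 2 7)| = 30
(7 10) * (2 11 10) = (2 11 10 7) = [0, 1, 11, 3, 4, 5, 6, 2, 8, 9, 7, 10]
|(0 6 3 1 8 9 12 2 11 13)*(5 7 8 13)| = |(0 6 3 1 13)(2 11 5 7 8 9 12)| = 35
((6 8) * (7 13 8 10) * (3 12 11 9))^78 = (3 11)(6 13 10 8 7)(9 12)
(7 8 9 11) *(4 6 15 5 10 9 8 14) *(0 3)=[3, 1, 2, 0, 6, 10, 15, 14, 8, 11, 9, 7, 12, 13, 4, 5]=(0 3)(4 6 15 5 10 9 11 7 14)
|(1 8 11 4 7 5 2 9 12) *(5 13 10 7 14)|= |(1 8 11 4 14 5 2 9 12)(7 13 10)|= 9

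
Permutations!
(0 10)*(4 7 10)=(0 4 7 10)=[4, 1, 2, 3, 7, 5, 6, 10, 8, 9, 0]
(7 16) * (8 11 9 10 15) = (7 16)(8 11 9 10 15) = [0, 1, 2, 3, 4, 5, 6, 16, 11, 10, 15, 9, 12, 13, 14, 8, 7]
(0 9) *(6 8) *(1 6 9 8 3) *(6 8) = (0 6 3 1 8 9) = [6, 8, 2, 1, 4, 5, 3, 7, 9, 0]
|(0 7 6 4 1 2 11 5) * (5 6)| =|(0 7 5)(1 2 11 6 4)| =15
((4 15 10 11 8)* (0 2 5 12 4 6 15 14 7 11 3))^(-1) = (0 3 10 15 6 8 11 7 14 4 12 5 2)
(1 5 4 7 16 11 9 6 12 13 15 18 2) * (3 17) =(1 5 4 7 16 11 9 6 12 13 15 18 2)(3 17) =[0, 5, 1, 17, 7, 4, 12, 16, 8, 6, 10, 9, 13, 15, 14, 18, 11, 3, 2]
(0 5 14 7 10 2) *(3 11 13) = [5, 1, 0, 11, 4, 14, 6, 10, 8, 9, 2, 13, 12, 3, 7] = (0 5 14 7 10 2)(3 11 13)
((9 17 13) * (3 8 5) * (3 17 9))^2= ((3 8 5 17 13))^2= (3 5 13 8 17)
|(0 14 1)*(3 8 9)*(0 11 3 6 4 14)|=|(1 11 3 8 9 6 4 14)|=8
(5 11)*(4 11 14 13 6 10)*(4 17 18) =(4 11 5 14 13 6 10 17 18) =[0, 1, 2, 3, 11, 14, 10, 7, 8, 9, 17, 5, 12, 6, 13, 15, 16, 18, 4]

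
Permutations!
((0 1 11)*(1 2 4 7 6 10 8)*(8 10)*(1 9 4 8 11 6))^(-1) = ((0 2 8 9 4 7 1 6 11))^(-1) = (0 11 6 1 7 4 9 8 2)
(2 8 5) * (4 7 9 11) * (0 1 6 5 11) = (0 1 6 5 2 8 11 4 7 9) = [1, 6, 8, 3, 7, 2, 5, 9, 11, 0, 10, 4]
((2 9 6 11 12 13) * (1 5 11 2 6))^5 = (1 6 11 9 13 5 2 12)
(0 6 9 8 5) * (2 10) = (0 6 9 8 5)(2 10) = [6, 1, 10, 3, 4, 0, 9, 7, 5, 8, 2]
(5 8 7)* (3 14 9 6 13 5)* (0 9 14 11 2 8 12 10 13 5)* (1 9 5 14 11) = (0 5 12 10 13)(1 9 6 14 11 2 8 7 3) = [5, 9, 8, 1, 4, 12, 14, 3, 7, 6, 13, 2, 10, 0, 11]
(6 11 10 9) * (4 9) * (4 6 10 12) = [0, 1, 2, 3, 9, 5, 11, 7, 8, 10, 6, 12, 4] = (4 9 10 6 11 12)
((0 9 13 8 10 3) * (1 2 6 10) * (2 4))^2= ((0 9 13 8 1 4 2 6 10 3))^2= (0 13 1 2 10)(3 9 8 4 6)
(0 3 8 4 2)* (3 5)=(0 5 3 8 4 2)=[5, 1, 0, 8, 2, 3, 6, 7, 4]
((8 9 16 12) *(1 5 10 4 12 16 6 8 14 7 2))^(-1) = (16)(1 2 7 14 12 4 10 5)(6 9 8)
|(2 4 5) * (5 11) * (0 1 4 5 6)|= |(0 1 4 11 6)(2 5)|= 10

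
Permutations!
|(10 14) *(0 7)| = |(0 7)(10 14)| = 2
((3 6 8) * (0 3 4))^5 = (8)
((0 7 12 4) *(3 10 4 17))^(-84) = ((0 7 12 17 3 10 4))^(-84) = (17)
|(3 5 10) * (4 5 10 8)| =|(3 10)(4 5 8)| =6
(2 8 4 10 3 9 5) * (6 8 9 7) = (2 9 5)(3 7 6 8 4 10) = [0, 1, 9, 7, 10, 2, 8, 6, 4, 5, 3]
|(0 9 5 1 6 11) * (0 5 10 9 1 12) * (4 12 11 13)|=6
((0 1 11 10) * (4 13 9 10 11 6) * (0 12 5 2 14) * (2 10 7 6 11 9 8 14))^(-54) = (0 4 11 8 7)(1 13 9 14 6)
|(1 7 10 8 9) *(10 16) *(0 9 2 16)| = |(0 9 1 7)(2 16 10 8)| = 4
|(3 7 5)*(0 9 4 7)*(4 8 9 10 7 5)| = 6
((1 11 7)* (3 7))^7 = (1 7 3 11)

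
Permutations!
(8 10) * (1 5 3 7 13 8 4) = (1 5 3 7 13 8 10 4) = [0, 5, 2, 7, 1, 3, 6, 13, 10, 9, 4, 11, 12, 8]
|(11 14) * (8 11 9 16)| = |(8 11 14 9 16)| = 5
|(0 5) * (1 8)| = |(0 5)(1 8)| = 2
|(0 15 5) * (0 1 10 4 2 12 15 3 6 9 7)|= |(0 3 6 9 7)(1 10 4 2 12 15 5)|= 35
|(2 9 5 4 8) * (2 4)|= 6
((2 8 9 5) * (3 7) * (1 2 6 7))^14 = (1 7 5 8)(2 3 6 9)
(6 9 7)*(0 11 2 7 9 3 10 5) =(0 11 2 7 6 3 10 5) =[11, 1, 7, 10, 4, 0, 3, 6, 8, 9, 5, 2]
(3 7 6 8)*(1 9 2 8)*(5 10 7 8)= (1 9 2 5 10 7 6)(3 8)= [0, 9, 5, 8, 4, 10, 1, 6, 3, 2, 7]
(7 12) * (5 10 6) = [0, 1, 2, 3, 4, 10, 5, 12, 8, 9, 6, 11, 7] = (5 10 6)(7 12)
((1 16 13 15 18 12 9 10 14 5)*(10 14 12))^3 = ((1 16 13 15 18 10 12 9 14 5))^3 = (1 15 12 5 13 10 14 16 18 9)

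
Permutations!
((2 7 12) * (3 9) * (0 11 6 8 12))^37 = (0 6 12 7 11 8 2)(3 9)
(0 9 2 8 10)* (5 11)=[9, 1, 8, 3, 4, 11, 6, 7, 10, 2, 0, 5]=(0 9 2 8 10)(5 11)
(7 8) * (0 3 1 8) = (0 3 1 8 7) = [3, 8, 2, 1, 4, 5, 6, 0, 7]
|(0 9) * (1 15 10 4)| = 4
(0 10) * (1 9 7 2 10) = (0 1 9 7 2 10) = [1, 9, 10, 3, 4, 5, 6, 2, 8, 7, 0]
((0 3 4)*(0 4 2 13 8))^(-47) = (0 13 3 8 2)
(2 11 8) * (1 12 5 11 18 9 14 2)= (1 12 5 11 8)(2 18 9 14)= [0, 12, 18, 3, 4, 11, 6, 7, 1, 14, 10, 8, 5, 13, 2, 15, 16, 17, 9]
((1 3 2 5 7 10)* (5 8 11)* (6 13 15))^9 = (15)(1 3 2 8 11 5 7 10)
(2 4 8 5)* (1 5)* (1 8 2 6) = (8)(1 5 6)(2 4) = [0, 5, 4, 3, 2, 6, 1, 7, 8]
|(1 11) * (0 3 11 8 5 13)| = 7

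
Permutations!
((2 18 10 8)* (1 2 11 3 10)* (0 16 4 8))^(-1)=((0 16 4 8 11 3 10)(1 2 18))^(-1)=(0 10 3 11 8 4 16)(1 18 2)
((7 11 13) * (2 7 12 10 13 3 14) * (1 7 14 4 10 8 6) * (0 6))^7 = ((0 6 1 7 11 3 4 10 13 12 8)(2 14))^7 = (0 10 7 8 4 1 12 3 6 13 11)(2 14)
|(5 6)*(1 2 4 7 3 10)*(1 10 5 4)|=10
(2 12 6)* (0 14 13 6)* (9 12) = (0 14 13 6 2 9 12) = [14, 1, 9, 3, 4, 5, 2, 7, 8, 12, 10, 11, 0, 6, 13]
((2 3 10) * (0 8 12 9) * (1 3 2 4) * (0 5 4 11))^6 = (0 1 12 10 5)(3 9 11 4 8)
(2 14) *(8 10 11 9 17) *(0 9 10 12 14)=[9, 1, 0, 3, 4, 5, 6, 7, 12, 17, 11, 10, 14, 13, 2, 15, 16, 8]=(0 9 17 8 12 14 2)(10 11)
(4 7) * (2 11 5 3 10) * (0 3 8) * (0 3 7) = (0 7 4)(2 11 5 8 3 10) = [7, 1, 11, 10, 0, 8, 6, 4, 3, 9, 2, 5]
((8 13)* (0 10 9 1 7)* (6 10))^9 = ((0 6 10 9 1 7)(8 13))^9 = (0 9)(1 6)(7 10)(8 13)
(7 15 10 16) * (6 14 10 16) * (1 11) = [0, 11, 2, 3, 4, 5, 14, 15, 8, 9, 6, 1, 12, 13, 10, 16, 7] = (1 11)(6 14 10)(7 15 16)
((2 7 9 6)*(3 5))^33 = ((2 7 9 6)(3 5))^33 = (2 7 9 6)(3 5)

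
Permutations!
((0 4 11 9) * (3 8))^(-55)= (0 4 11 9)(3 8)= ((0 4 11 9)(3 8))^(-55)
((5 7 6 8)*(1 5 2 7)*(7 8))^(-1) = ((1 5)(2 8)(6 7))^(-1) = (1 5)(2 8)(6 7)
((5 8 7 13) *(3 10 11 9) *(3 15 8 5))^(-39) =((3 10 11 9 15 8 7 13))^(-39) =(3 10 11 9 15 8 7 13)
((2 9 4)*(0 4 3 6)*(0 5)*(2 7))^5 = ((0 4 7 2 9 3 6 5))^5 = (0 3 7 5 9 4 6 2)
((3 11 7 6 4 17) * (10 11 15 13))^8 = (3 17 4 6 7 11 10 13 15)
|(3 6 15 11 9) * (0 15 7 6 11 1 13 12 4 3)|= |(0 15 1 13 12 4 3 11 9)(6 7)|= 18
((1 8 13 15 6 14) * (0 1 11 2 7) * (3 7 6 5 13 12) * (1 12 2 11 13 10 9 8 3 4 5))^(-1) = ((0 12 4 5 10 9 8 2 6 14 13 15 1 3 7))^(-1) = (0 7 3 1 15 13 14 6 2 8 9 10 5 4 12)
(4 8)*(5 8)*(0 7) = (0 7)(4 5 8) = [7, 1, 2, 3, 5, 8, 6, 0, 4]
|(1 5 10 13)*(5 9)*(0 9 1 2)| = |(0 9 5 10 13 2)| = 6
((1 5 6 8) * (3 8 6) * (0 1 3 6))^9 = (0 1 5 6)(3 8)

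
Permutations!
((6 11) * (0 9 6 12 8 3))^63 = (12)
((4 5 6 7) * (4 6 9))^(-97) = ((4 5 9)(6 7))^(-97) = (4 9 5)(6 7)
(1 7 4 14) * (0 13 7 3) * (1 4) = (0 13 7 1 3)(4 14) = [13, 3, 2, 0, 14, 5, 6, 1, 8, 9, 10, 11, 12, 7, 4]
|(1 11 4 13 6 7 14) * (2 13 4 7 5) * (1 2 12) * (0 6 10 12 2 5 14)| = 11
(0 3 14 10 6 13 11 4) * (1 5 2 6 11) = (0 3 14 10 11 4)(1 5 2 6 13) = [3, 5, 6, 14, 0, 2, 13, 7, 8, 9, 11, 4, 12, 1, 10]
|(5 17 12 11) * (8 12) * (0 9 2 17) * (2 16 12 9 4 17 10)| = 18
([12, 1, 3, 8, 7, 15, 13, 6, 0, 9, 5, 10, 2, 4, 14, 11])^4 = [8, 1, 12, 2, 4, 5, 6, 7, 3, 9, 10, 11, 0, 13, 14, 15]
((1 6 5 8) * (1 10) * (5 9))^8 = (1 9 8)(5 10 6) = ((1 6 9 5 8 10))^8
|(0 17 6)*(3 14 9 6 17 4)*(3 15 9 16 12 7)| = |(17)(0 4 15 9 6)(3 14 16 12 7)| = 5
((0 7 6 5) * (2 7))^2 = ((0 2 7 6 5))^2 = (0 7 5 2 6)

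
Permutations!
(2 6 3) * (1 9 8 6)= (1 9 8 6 3 2)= [0, 9, 1, 2, 4, 5, 3, 7, 6, 8]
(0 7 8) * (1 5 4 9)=(0 7 8)(1 5 4 9)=[7, 5, 2, 3, 9, 4, 6, 8, 0, 1]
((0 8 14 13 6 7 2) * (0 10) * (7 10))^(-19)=(0 10 6 13 14 8)(2 7)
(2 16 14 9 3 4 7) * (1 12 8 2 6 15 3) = (1 12 8 2 16 14 9)(3 4 7 6 15) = [0, 12, 16, 4, 7, 5, 15, 6, 2, 1, 10, 11, 8, 13, 9, 3, 14]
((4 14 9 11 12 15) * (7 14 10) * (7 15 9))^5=((4 10 15)(7 14)(9 11 12))^5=(4 15 10)(7 14)(9 12 11)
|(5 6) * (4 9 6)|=|(4 9 6 5)|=4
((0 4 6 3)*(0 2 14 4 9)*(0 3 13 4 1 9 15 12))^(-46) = (0 12 15)(1 14 2 3 9)(4 13 6)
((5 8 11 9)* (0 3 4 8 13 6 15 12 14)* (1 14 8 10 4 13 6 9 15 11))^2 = ((0 3 13 9 5 6 11 15 12 8 1 14)(4 10))^2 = (0 13 5 11 12 1)(3 9 6 15 8 14)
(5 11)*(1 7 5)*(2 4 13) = [0, 7, 4, 3, 13, 11, 6, 5, 8, 9, 10, 1, 12, 2] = (1 7 5 11)(2 4 13)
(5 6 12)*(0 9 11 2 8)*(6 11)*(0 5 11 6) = (0 9)(2 8 5 6 12 11) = [9, 1, 8, 3, 4, 6, 12, 7, 5, 0, 10, 2, 11]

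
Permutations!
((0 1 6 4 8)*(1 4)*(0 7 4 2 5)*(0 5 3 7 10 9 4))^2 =(0 3)(2 7)(4 10)(8 9)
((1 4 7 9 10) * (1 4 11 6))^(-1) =(1 6 11)(4 10 9 7)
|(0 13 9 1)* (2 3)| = |(0 13 9 1)(2 3)| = 4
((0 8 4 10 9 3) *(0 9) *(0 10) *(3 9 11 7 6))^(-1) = ((0 8 4)(3 11 7 6))^(-1) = (0 4 8)(3 6 7 11)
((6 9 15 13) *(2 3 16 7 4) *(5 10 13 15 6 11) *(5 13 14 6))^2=((2 3 16 7 4)(5 10 14 6 9)(11 13))^2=(2 16 4 3 7)(5 14 9 10 6)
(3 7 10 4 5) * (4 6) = (3 7 10 6 4 5) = [0, 1, 2, 7, 5, 3, 4, 10, 8, 9, 6]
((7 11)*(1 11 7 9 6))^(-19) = (1 11 9 6)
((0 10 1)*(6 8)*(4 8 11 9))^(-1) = ((0 10 1)(4 8 6 11 9))^(-1) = (0 1 10)(4 9 11 6 8)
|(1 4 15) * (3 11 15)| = |(1 4 3 11 15)| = 5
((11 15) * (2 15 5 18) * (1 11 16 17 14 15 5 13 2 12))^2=(1 13 5 12 11 2 18)(14 16)(15 17)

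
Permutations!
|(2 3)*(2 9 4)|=4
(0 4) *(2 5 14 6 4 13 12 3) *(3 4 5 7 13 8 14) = (0 8 14 6 5 3 2 7 13 12 4) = [8, 1, 7, 2, 0, 3, 5, 13, 14, 9, 10, 11, 4, 12, 6]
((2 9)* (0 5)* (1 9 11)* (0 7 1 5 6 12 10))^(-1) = (0 10 12 6)(1 7 5 11 2 9)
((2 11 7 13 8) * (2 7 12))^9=(13)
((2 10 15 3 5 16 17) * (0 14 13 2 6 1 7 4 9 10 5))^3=((0 14 13 2 5 16 17 6 1 7 4 9 10 15 3))^3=(0 2 17 7 10)(1 9 3 13 16)(4 15 14 5 6)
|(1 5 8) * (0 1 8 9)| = 4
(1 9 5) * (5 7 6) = [0, 9, 2, 3, 4, 1, 5, 6, 8, 7] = (1 9 7 6 5)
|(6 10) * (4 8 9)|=6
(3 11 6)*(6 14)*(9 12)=(3 11 14 6)(9 12)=[0, 1, 2, 11, 4, 5, 3, 7, 8, 12, 10, 14, 9, 13, 6]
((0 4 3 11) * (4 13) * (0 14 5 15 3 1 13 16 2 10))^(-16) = (16)(1 4 13)(3 15 5 14 11)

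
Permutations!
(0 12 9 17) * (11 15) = (0 12 9 17)(11 15) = [12, 1, 2, 3, 4, 5, 6, 7, 8, 17, 10, 15, 9, 13, 14, 11, 16, 0]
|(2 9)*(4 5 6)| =6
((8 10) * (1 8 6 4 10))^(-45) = (10)(1 8)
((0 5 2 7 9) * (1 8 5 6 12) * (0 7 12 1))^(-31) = ((0 6 1 8 5 2 12)(7 9))^(-31) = (0 5 6 2 1 12 8)(7 9)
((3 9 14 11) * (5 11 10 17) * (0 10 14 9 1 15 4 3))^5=((0 10 17 5 11)(1 15 4 3))^5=(17)(1 15 4 3)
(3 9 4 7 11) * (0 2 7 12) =[2, 1, 7, 9, 12, 5, 6, 11, 8, 4, 10, 3, 0] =(0 2 7 11 3 9 4 12)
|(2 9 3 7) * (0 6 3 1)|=|(0 6 3 7 2 9 1)|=7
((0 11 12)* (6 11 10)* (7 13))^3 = ((0 10 6 11 12)(7 13))^3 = (0 11 10 12 6)(7 13)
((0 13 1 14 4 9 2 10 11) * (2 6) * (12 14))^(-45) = (0 11 10 2 6 9 4 14 12 1 13)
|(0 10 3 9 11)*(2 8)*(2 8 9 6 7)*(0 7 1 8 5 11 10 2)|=11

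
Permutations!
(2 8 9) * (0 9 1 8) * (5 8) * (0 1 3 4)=(0 9 2 1 5 8 3 4)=[9, 5, 1, 4, 0, 8, 6, 7, 3, 2]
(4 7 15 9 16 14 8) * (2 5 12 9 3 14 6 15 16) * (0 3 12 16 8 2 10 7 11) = [3, 1, 5, 14, 11, 16, 15, 8, 4, 10, 7, 0, 9, 13, 2, 12, 6] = (0 3 14 2 5 16 6 15 12 9 10 7 8 4 11)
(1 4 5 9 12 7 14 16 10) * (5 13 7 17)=[0, 4, 2, 3, 13, 9, 6, 14, 8, 12, 1, 11, 17, 7, 16, 15, 10, 5]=(1 4 13 7 14 16 10)(5 9 12 17)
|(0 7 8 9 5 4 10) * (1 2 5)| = 9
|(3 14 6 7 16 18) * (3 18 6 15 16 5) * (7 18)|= |(3 14 15 16 6 18 7 5)|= 8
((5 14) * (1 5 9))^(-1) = (1 9 14 5)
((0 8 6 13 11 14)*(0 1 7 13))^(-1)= (0 6 8)(1 14 11 13 7)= ((0 8 6)(1 7 13 11 14))^(-1)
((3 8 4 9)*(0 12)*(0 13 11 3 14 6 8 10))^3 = (0 11)(3 12)(4 6 9 8 14)(10 13)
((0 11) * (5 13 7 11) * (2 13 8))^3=((0 5 8 2 13 7 11))^3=(0 2 11 8 7 5 13)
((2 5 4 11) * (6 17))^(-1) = (2 11 4 5)(6 17)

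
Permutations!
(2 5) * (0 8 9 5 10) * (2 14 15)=(0 8 9 5 14 15 2 10)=[8, 1, 10, 3, 4, 14, 6, 7, 9, 5, 0, 11, 12, 13, 15, 2]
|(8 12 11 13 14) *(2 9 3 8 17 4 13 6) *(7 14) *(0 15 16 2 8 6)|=|(0 15 16 2 9 3 6 8 12 11)(4 13 7 14 17)|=10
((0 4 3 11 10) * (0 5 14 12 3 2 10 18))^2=(0 2 5 12 11)(3 18 4 10 14)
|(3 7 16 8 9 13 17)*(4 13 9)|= 7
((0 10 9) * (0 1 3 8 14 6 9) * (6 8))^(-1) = (0 10)(1 9 6 3)(8 14)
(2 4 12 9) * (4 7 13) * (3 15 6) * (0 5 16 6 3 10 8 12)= (0 5 16 6 10 8 12 9 2 7 13 4)(3 15)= [5, 1, 7, 15, 0, 16, 10, 13, 12, 2, 8, 11, 9, 4, 14, 3, 6]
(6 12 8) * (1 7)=(1 7)(6 12 8)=[0, 7, 2, 3, 4, 5, 12, 1, 6, 9, 10, 11, 8]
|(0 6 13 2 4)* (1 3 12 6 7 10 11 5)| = |(0 7 10 11 5 1 3 12 6 13 2 4)| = 12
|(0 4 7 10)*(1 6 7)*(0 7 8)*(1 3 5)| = 14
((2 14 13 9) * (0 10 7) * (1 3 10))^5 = (2 14 13 9)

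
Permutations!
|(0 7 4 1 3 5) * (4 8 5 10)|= 4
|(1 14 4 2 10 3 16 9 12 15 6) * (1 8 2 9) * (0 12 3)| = |(0 12 15 6 8 2 10)(1 14 4 9 3 16)| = 42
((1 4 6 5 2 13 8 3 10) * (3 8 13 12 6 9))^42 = ((13)(1 4 9 3 10)(2 12 6 5))^42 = (13)(1 9 10 4 3)(2 6)(5 12)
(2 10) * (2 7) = (2 10 7) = [0, 1, 10, 3, 4, 5, 6, 2, 8, 9, 7]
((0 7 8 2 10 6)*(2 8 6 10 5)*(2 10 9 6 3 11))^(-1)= (0 6 9 10 5 2 11 3 7)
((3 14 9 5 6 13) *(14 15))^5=((3 15 14 9 5 6 13))^5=(3 6 9 15 13 5 14)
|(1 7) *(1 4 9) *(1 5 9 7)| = |(4 7)(5 9)| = 2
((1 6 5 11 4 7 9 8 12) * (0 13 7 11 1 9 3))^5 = (0 13 7 3)(1 5 6)(4 11)(8 9 12)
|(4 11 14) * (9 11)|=4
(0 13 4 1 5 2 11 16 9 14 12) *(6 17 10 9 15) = (0 13 4 1 5 2 11 16 15 6 17 10 9 14 12) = [13, 5, 11, 3, 1, 2, 17, 7, 8, 14, 9, 16, 0, 4, 12, 6, 15, 10]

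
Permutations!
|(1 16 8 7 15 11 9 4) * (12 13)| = 8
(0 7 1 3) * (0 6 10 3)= (0 7 1)(3 6 10)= [7, 0, 2, 6, 4, 5, 10, 1, 8, 9, 3]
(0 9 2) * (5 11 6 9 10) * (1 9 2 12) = (0 10 5 11 6 2)(1 9 12) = [10, 9, 0, 3, 4, 11, 2, 7, 8, 12, 5, 6, 1]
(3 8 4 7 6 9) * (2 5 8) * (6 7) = (2 5 8 4 6 9 3) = [0, 1, 5, 2, 6, 8, 9, 7, 4, 3]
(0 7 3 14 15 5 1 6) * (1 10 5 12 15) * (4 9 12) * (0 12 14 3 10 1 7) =[0, 6, 2, 3, 9, 1, 12, 10, 8, 14, 5, 11, 15, 13, 7, 4] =(1 6 12 15 4 9 14 7 10 5)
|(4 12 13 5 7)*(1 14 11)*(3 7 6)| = |(1 14 11)(3 7 4 12 13 5 6)| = 21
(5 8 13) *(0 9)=(0 9)(5 8 13)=[9, 1, 2, 3, 4, 8, 6, 7, 13, 0, 10, 11, 12, 5]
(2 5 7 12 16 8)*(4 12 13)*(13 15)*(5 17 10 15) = (2 17 10 15 13 4 12 16 8)(5 7) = [0, 1, 17, 3, 12, 7, 6, 5, 2, 9, 15, 11, 16, 4, 14, 13, 8, 10]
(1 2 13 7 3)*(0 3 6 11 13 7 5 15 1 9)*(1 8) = (0 3 9)(1 2 7 6 11 13 5 15 8) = [3, 2, 7, 9, 4, 15, 11, 6, 1, 0, 10, 13, 12, 5, 14, 8]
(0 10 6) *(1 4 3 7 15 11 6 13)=(0 10 13 1 4 3 7 15 11 6)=[10, 4, 2, 7, 3, 5, 0, 15, 8, 9, 13, 6, 12, 1, 14, 11]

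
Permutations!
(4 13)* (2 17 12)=(2 17 12)(4 13)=[0, 1, 17, 3, 13, 5, 6, 7, 8, 9, 10, 11, 2, 4, 14, 15, 16, 12]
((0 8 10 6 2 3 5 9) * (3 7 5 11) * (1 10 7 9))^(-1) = (0 9 2 6 10 1 5 7 8)(3 11)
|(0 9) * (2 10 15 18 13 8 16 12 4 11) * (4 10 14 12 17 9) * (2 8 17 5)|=15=|(0 4 11 8 16 5 2 14 12 10 15 18 13 17 9)|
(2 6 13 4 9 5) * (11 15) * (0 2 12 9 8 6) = (0 2)(4 8 6 13)(5 12 9)(11 15) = [2, 1, 0, 3, 8, 12, 13, 7, 6, 5, 10, 15, 9, 4, 14, 11]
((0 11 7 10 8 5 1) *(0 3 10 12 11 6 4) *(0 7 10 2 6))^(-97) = (1 2 4 12 10 5 3 6 7 11 8)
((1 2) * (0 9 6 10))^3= (0 10 6 9)(1 2)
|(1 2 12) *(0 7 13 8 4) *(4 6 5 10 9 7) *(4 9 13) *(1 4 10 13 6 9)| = 35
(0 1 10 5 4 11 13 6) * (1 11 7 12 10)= (0 11 13 6)(4 7 12 10 5)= [11, 1, 2, 3, 7, 4, 0, 12, 8, 9, 5, 13, 10, 6]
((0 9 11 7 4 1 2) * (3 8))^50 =(0 9 11 7 4 1 2)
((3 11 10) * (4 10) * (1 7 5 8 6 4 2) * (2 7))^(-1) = ((1 2)(3 11 7 5 8 6 4 10))^(-1) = (1 2)(3 10 4 6 8 5 7 11)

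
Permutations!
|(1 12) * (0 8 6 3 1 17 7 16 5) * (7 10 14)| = |(0 8 6 3 1 12 17 10 14 7 16 5)| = 12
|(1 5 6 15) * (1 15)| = 3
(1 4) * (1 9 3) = (1 4 9 3) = [0, 4, 2, 1, 9, 5, 6, 7, 8, 3]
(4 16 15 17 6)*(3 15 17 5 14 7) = (3 15 5 14 7)(4 16 17 6) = [0, 1, 2, 15, 16, 14, 4, 3, 8, 9, 10, 11, 12, 13, 7, 5, 17, 6]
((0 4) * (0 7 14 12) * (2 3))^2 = ((0 4 7 14 12)(2 3))^2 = (0 7 12 4 14)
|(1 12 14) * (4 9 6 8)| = |(1 12 14)(4 9 6 8)| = 12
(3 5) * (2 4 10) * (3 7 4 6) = (2 6 3 5 7 4 10) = [0, 1, 6, 5, 10, 7, 3, 4, 8, 9, 2]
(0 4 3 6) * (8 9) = (0 4 3 6)(8 9) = [4, 1, 2, 6, 3, 5, 0, 7, 9, 8]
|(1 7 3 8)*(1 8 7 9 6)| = 6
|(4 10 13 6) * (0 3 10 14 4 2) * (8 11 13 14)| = |(0 3 10 14 4 8 11 13 6 2)| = 10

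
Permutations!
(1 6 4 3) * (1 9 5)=(1 6 4 3 9 5)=[0, 6, 2, 9, 3, 1, 4, 7, 8, 5]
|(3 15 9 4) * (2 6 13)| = 12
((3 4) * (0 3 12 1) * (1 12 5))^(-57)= ((12)(0 3 4 5 1))^(-57)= (12)(0 5 3 1 4)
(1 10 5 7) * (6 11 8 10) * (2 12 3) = (1 6 11 8 10 5 7)(2 12 3) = [0, 6, 12, 2, 4, 7, 11, 1, 10, 9, 5, 8, 3]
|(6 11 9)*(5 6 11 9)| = |(5 6 9 11)| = 4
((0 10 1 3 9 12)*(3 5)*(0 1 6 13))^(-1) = (0 13 6 10)(1 12 9 3 5)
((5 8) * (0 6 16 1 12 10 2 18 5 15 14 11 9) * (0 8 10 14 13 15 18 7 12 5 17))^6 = ((0 6 16 1 5 10 2 7 12 14 11 9 8 18 17)(13 15))^6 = (0 2 8 1 14)(5 11 6 7 18)(9 16 12 17 10)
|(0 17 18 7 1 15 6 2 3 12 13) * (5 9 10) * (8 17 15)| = 105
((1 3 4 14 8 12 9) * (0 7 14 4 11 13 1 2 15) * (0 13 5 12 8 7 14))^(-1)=((0 14 7)(1 3 11 5 12 9 2 15 13))^(-1)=(0 7 14)(1 13 15 2 9 12 5 11 3)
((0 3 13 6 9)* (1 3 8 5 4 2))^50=(13)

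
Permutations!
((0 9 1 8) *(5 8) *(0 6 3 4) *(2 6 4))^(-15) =((0 9 1 5 8 4)(2 6 3))^(-15) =(0 5)(1 4)(8 9)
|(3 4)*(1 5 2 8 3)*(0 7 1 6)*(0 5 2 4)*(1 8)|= 12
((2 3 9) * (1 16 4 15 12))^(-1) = (1 12 15 4 16)(2 9 3)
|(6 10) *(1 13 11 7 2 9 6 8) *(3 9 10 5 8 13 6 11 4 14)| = 36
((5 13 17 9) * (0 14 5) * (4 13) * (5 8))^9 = (0 14 8 5 4 13 17 9)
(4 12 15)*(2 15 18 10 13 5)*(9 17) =(2 15 4 12 18 10 13 5)(9 17) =[0, 1, 15, 3, 12, 2, 6, 7, 8, 17, 13, 11, 18, 5, 14, 4, 16, 9, 10]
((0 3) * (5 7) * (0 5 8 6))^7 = (0 3 5 7 8 6)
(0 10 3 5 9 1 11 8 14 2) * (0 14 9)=(0 10 3 5)(1 11 8 9)(2 14)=[10, 11, 14, 5, 4, 0, 6, 7, 9, 1, 3, 8, 12, 13, 2]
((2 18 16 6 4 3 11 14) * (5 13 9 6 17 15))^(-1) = (2 14 11 3 4 6 9 13 5 15 17 16 18)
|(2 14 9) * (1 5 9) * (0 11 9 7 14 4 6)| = 12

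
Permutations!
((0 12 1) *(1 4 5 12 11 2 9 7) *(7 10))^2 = ((0 11 2 9 10 7 1)(4 5 12))^2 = (0 2 10 1 11 9 7)(4 12 5)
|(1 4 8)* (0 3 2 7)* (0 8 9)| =8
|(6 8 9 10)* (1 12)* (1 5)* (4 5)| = |(1 12 4 5)(6 8 9 10)| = 4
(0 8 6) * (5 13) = (0 8 6)(5 13) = [8, 1, 2, 3, 4, 13, 0, 7, 6, 9, 10, 11, 12, 5]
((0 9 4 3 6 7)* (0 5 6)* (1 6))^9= ((0 9 4 3)(1 6 7 5))^9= (0 9 4 3)(1 6 7 5)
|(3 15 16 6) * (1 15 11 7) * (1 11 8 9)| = |(1 15 16 6 3 8 9)(7 11)| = 14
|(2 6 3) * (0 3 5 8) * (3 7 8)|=|(0 7 8)(2 6 5 3)|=12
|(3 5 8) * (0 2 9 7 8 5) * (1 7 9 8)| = 4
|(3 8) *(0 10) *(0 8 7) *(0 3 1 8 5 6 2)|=|(0 10 5 6 2)(1 8)(3 7)|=10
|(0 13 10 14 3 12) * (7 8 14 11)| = 9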